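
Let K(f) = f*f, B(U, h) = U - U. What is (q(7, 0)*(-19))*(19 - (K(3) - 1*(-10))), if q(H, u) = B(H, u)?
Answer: 0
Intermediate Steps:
B(U, h) = 0
q(H, u) = 0
K(f) = f²
(q(7, 0)*(-19))*(19 - (K(3) - 1*(-10))) = (0*(-19))*(19 - (3² - 1*(-10))) = 0*(19 - (9 + 10)) = 0*(19 - 1*19) = 0*(19 - 19) = 0*0 = 0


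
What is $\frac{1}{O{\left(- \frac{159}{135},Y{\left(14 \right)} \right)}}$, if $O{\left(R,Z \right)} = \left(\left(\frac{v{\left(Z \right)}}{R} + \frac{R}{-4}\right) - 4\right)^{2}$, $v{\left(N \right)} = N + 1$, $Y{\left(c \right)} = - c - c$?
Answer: $\frac{91011600}{33616855801} \approx 0.0027073$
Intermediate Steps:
$Y{\left(c \right)} = - 2 c$
$v{\left(N \right)} = 1 + N$
$O{\left(R,Z \right)} = \left(-4 - \frac{R}{4} + \frac{1 + Z}{R}\right)^{2}$ ($O{\left(R,Z \right)} = \left(\left(\frac{1 + Z}{R} + \frac{R}{-4}\right) - 4\right)^{2} = \left(\left(\frac{1 + Z}{R} + R \left(- \frac{1}{4}\right)\right) - 4\right)^{2} = \left(\left(\frac{1 + Z}{R} - \frac{R}{4}\right) - 4\right)^{2} = \left(\left(- \frac{R}{4} + \frac{1 + Z}{R}\right) - 4\right)^{2} = \left(-4 - \frac{R}{4} + \frac{1 + Z}{R}\right)^{2}$)
$\frac{1}{O{\left(- \frac{159}{135},Y{\left(14 \right)} \right)}} = \frac{1}{\frac{1}{16} \frac{1}{\frac{2809}{2025}} \left(-4 + \left(- \frac{159}{135}\right)^{2} - 4 \left(\left(-2\right) 14\right) + 16 \left(- \frac{159}{135}\right)\right)^{2}} = \frac{1}{\frac{1}{16} \frac{1}{\frac{2809}{2025}} \left(-4 + \left(\left(-159\right) \frac{1}{135}\right)^{2} - -112 + 16 \left(\left(-159\right) \frac{1}{135}\right)\right)^{2}} = \frac{1}{\frac{1}{16} \frac{1}{\frac{2809}{2025}} \left(-4 + \left(- \frac{53}{45}\right)^{2} + 112 + 16 \left(- \frac{53}{45}\right)\right)^{2}} = \frac{1}{\frac{1}{16} \cdot \frac{2025}{2809} \left(-4 + \frac{2809}{2025} + 112 - \frac{848}{45}\right)^{2}} = \frac{1}{\frac{1}{16} \cdot \frac{2025}{2809} \left(\frac{183349}{2025}\right)^{2}} = \frac{1}{\frac{1}{16} \cdot \frac{2025}{2809} \cdot \frac{33616855801}{4100625}} = \frac{1}{\frac{33616855801}{91011600}} = \frac{91011600}{33616855801}$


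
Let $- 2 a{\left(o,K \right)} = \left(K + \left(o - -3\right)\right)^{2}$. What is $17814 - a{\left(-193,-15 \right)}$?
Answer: $\frac{77653}{2} \approx 38827.0$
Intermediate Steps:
$a{\left(o,K \right)} = - \frac{\left(3 + K + o\right)^{2}}{2}$ ($a{\left(o,K \right)} = - \frac{\left(K + \left(o - -3\right)\right)^{2}}{2} = - \frac{\left(K + \left(o + 3\right)\right)^{2}}{2} = - \frac{\left(K + \left(3 + o\right)\right)^{2}}{2} = - \frac{\left(3 + K + o\right)^{2}}{2}$)
$17814 - a{\left(-193,-15 \right)} = 17814 - - \frac{\left(3 - 15 - 193\right)^{2}}{2} = 17814 - - \frac{\left(-205\right)^{2}}{2} = 17814 - \left(- \frac{1}{2}\right) 42025 = 17814 - - \frac{42025}{2} = 17814 + \frac{42025}{2} = \frac{77653}{2}$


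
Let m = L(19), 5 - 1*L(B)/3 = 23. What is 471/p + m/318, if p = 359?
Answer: 21732/19027 ≈ 1.1422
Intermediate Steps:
L(B) = -54 (L(B) = 15 - 3*23 = 15 - 69 = -54)
m = -54
471/p + m/318 = 471/359 - 54/318 = 471*(1/359) - 54*1/318 = 471/359 - 9/53 = 21732/19027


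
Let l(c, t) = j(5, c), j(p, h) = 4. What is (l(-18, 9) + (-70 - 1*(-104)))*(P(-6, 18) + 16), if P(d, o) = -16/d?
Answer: 2128/3 ≈ 709.33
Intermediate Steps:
l(c, t) = 4
(l(-18, 9) + (-70 - 1*(-104)))*(P(-6, 18) + 16) = (4 + (-70 - 1*(-104)))*(-16/(-6) + 16) = (4 + (-70 + 104))*(-16*(-⅙) + 16) = (4 + 34)*(8/3 + 16) = 38*(56/3) = 2128/3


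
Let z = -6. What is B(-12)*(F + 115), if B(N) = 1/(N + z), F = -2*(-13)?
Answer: -47/6 ≈ -7.8333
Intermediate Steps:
F = 26
B(N) = 1/(-6 + N) (B(N) = 1/(N - 6) = 1/(-6 + N))
B(-12)*(F + 115) = (26 + 115)/(-6 - 12) = 141/(-18) = -1/18*141 = -47/6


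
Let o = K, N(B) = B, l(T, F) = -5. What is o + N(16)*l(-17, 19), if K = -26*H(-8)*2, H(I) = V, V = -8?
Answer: 336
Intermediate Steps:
H(I) = -8
K = 416 (K = -26*(-8)*2 = 208*2 = 416)
o = 416
o + N(16)*l(-17, 19) = 416 + 16*(-5) = 416 - 80 = 336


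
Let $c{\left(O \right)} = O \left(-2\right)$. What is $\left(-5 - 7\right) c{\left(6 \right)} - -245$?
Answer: $389$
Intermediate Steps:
$c{\left(O \right)} = - 2 O$
$\left(-5 - 7\right) c{\left(6 \right)} - -245 = \left(-5 - 7\right) \left(\left(-2\right) 6\right) - -245 = \left(-12\right) \left(-12\right) + 245 = 144 + 245 = 389$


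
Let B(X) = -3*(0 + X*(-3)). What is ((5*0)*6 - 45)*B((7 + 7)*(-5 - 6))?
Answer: 62370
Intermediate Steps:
B(X) = 9*X (B(X) = -3*(0 - 3*X) = -(-9)*X = 9*X)
((5*0)*6 - 45)*B((7 + 7)*(-5 - 6)) = ((5*0)*6 - 45)*(9*((7 + 7)*(-5 - 6))) = (0*6 - 45)*(9*(14*(-11))) = (0 - 45)*(9*(-154)) = -45*(-1386) = 62370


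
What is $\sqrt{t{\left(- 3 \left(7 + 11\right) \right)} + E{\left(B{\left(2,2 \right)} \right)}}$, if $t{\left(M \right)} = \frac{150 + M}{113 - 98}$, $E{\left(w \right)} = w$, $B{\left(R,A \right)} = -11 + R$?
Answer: $\frac{i \sqrt{65}}{5} \approx 1.6125 i$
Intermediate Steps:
$t{\left(M \right)} = 10 + \frac{M}{15}$ ($t{\left(M \right)} = \frac{150 + M}{15} = \left(150 + M\right) \frac{1}{15} = 10 + \frac{M}{15}$)
$\sqrt{t{\left(- 3 \left(7 + 11\right) \right)} + E{\left(B{\left(2,2 \right)} \right)}} = \sqrt{\left(10 + \frac{\left(-3\right) \left(7 + 11\right)}{15}\right) + \left(-11 + 2\right)} = \sqrt{\left(10 + \frac{\left(-3\right) 18}{15}\right) - 9} = \sqrt{\left(10 + \frac{1}{15} \left(-54\right)\right) - 9} = \sqrt{\left(10 - \frac{18}{5}\right) - 9} = \sqrt{\frac{32}{5} - 9} = \sqrt{- \frac{13}{5}} = \frac{i \sqrt{65}}{5}$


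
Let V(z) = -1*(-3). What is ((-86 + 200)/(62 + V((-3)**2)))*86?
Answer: 9804/65 ≈ 150.83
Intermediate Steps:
V(z) = 3
((-86 + 200)/(62 + V((-3)**2)))*86 = ((-86 + 200)/(62 + 3))*86 = (114/65)*86 = 9804/65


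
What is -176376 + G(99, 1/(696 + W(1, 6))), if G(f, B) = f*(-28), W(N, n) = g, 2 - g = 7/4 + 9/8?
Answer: -179148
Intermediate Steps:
g = -7/8 (g = 2 - (7/4 + 9/8) = 2 - 1*23/8 = 2 - 23/8 = -7/8 ≈ -0.87500)
W(N, n) = -7/8
G(f, B) = -28*f
-176376 + G(99, 1/(696 + W(1, 6))) = -176376 - 28*99 = -176376 - 2772 = -179148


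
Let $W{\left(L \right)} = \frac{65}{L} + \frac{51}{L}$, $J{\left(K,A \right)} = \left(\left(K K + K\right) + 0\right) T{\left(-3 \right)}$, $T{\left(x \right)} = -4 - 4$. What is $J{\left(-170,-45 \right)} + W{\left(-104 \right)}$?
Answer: $- \frac{5975869}{26} \approx -2.2984 \cdot 10^{5}$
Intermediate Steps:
$T{\left(x \right)} = -8$ ($T{\left(x \right)} = -4 - 4 = -8$)
$J{\left(K,A \right)} = - 8 K - 8 K^{2}$ ($J{\left(K,A \right)} = \left(\left(K K + K\right) + 0\right) \left(-8\right) = \left(\left(K^{2} + K\right) + 0\right) \left(-8\right) = \left(\left(K + K^{2}\right) + 0\right) \left(-8\right) = \left(K + K^{2}\right) \left(-8\right) = - 8 K - 8 K^{2}$)
$W{\left(L \right)} = \frac{116}{L}$
$J{\left(-170,-45 \right)} + W{\left(-104 \right)} = \left(-8\right) \left(-170\right) \left(1 - 170\right) + \frac{116}{-104} = \left(-8\right) \left(-170\right) \left(-169\right) + 116 \left(- \frac{1}{104}\right) = -229840 - \frac{29}{26} = - \frac{5975869}{26}$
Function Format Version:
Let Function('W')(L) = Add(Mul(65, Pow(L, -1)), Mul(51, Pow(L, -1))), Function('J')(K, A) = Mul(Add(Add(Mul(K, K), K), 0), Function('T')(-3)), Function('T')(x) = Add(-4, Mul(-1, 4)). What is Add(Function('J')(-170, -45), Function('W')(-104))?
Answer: Rational(-5975869, 26) ≈ -2.2984e+5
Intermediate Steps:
Function('T')(x) = -8 (Function('T')(x) = Add(-4, -4) = -8)
Function('J')(K, A) = Add(Mul(-8, K), Mul(-8, Pow(K, 2))) (Function('J')(K, A) = Mul(Add(Add(Mul(K, K), K), 0), -8) = Mul(Add(Add(Pow(K, 2), K), 0), -8) = Mul(Add(Add(K, Pow(K, 2)), 0), -8) = Mul(Add(K, Pow(K, 2)), -8) = Add(Mul(-8, K), Mul(-8, Pow(K, 2))))
Function('W')(L) = Mul(116, Pow(L, -1))
Add(Function('J')(-170, -45), Function('W')(-104)) = Add(Mul(-8, -170, Add(1, -170)), Mul(116, Pow(-104, -1))) = Add(Mul(-8, -170, -169), Mul(116, Rational(-1, 104))) = Add(-229840, Rational(-29, 26)) = Rational(-5975869, 26)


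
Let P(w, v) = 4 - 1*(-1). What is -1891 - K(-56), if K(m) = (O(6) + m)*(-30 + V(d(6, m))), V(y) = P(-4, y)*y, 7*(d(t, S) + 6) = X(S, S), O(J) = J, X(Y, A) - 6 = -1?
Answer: -32987/7 ≈ -4712.4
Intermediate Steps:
X(Y, A) = 5 (X(Y, A) = 6 - 1 = 5)
d(t, S) = -37/7 (d(t, S) = -6 + (1/7)*5 = -6 + 5/7 = -37/7)
P(w, v) = 5 (P(w, v) = 4 + 1 = 5)
V(y) = 5*y
K(m) = -2370/7 - 395*m/7 (K(m) = (6 + m)*(-30 + 5*(-37/7)) = (6 + m)*(-30 - 185/7) = (6 + m)*(-395/7) = -2370/7 - 395*m/7)
-1891 - K(-56) = -1891 - (-2370/7 - 395/7*(-56)) = -1891 - (-2370/7 + 3160) = -1891 - 1*19750/7 = -1891 - 19750/7 = -32987/7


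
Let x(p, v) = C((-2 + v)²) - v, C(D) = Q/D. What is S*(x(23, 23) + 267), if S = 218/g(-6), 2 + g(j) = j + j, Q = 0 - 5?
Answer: -11728291/3087 ≈ -3799.3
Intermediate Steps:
Q = -5
C(D) = -5/D
x(p, v) = -v - 5/(-2 + v)² (x(p, v) = -5/(-2 + v)² - v = -v - 5/(-2 + v)²)
g(j) = -2 + 2*j (g(j) = -2 + (j + j) = -2 + 2*j)
S = -109/7 (S = 218/(-2 + 2*(-6)) = 218/(-2 - 12) = 218/(-14) = 218*(-1/14) = -109/7 ≈ -15.571)
S*(x(23, 23) + 267) = -109*((-1*23 - 5/(-2 + 23)²) + 267)/7 = -109*((-23 - 5/21²) + 267)/7 = -109*((-23 - 5*1/441) + 267)/7 = -109*((-23 - 5/441) + 267)/7 = -109*(-10148/441 + 267)/7 = -109/7*107599/441 = -11728291/3087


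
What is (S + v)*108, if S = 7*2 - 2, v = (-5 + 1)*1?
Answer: 864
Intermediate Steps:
v = -4 (v = -4*1 = -4)
S = 12 (S = 14 - 2 = 12)
(S + v)*108 = (12 - 4)*108 = 8*108 = 864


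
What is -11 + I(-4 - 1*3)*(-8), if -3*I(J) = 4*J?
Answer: -257/3 ≈ -85.667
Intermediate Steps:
I(J) = -4*J/3
-11 + I(-4 - 1*3)*(-8) = -11 - 4*(-4 - 1*3)/3*(-8) = -11 - 4*(-4 - 3)/3*(-8) = -11 - 4/3*(-7)*(-8) = -11 + (28/3)*(-8) = -11 - 224/3 = -257/3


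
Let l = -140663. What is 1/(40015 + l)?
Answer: -1/100648 ≈ -9.9356e-6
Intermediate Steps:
1/(40015 + l) = 1/(40015 - 140663) = 1/(-100648) = -1/100648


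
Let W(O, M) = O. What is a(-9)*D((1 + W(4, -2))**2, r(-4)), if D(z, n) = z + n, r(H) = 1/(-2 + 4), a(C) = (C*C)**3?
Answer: 27103491/2 ≈ 1.3552e+7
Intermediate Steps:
a(C) = C**6 (a(C) = (C**2)**3 = C**6)
r(H) = 1/2
D(z, n) = n + z
a(-9)*D((1 + W(4, -2))**2, r(-4)) = (-9)**6*(1/2 + (1 + 4)**2) = 531441*(1/2 + 5**2) = 531441*(1/2 + 25) = 531441*(51/2) = 27103491/2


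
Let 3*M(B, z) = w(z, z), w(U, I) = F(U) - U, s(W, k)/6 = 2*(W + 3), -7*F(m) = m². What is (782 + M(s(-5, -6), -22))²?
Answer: 28772496/49 ≈ 5.8719e+5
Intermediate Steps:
F(m) = -m²/7
s(W, k) = 36 + 12*W (s(W, k) = 6*(2*(W + 3)) = 6*(2*(3 + W)) = 6*(6 + 2*W) = 36 + 12*W)
w(U, I) = -U - U²/7 (w(U, I) = -U²/7 - U = -U - U²/7)
M(B, z) = z*(-7 - z)/21 (M(B, z) = (z*(-7 - z)/7)/3 = z*(-7 - z)/21)
(782 + M(s(-5, -6), -22))² = (782 + (1/21)*(-22)*(-7 - 1*(-22)))² = (782 + (1/21)*(-22)*(-7 + 22))² = (782 + (1/21)*(-22)*15)² = (782 - 110/7)² = (5364/7)² = 28772496/49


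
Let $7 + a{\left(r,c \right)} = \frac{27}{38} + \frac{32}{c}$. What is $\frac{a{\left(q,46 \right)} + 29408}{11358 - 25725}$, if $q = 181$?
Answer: $- \frac{8565901}{4185586} \approx -2.0465$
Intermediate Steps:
$a{\left(r,c \right)} = - \frac{239}{38} + \frac{32}{c}$ ($a{\left(r,c \right)} = -7 + \left(\frac{27}{38} + \frac{32}{c}\right) = - \frac{239}{38} + \frac{32}{c}$)
$\frac{a{\left(q,46 \right)} + 29408}{11358 - 25725} = \frac{\left(- \frac{239}{38} + \frac{32}{46}\right) + 29408}{11358 - 25725} = \frac{\left(- \frac{239}{38} + 32 \cdot \frac{1}{46}\right) + 29408}{-14367} = \left(\left(- \frac{239}{38} + \frac{16}{23}\right) + 29408\right) \left(- \frac{1}{14367}\right) = \left(- \frac{4889}{874} + 29408\right) \left(- \frac{1}{14367}\right) = \frac{25697703}{874} \left(- \frac{1}{14367}\right) = - \frac{8565901}{4185586}$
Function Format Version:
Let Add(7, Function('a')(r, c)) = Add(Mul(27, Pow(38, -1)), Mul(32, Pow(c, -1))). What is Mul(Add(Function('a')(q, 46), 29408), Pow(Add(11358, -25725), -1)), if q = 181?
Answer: Rational(-8565901, 4185586) ≈ -2.0465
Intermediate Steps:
Function('a')(r, c) = Add(Rational(-239, 38), Mul(32, Pow(c, -1))) (Function('a')(r, c) = Add(-7, Add(Mul(27, Pow(38, -1)), Mul(32, Pow(c, -1)))) = Add(-7, Add(Mul(27, Rational(1, 38)), Mul(32, Pow(c, -1)))) = Add(-7, Add(Rational(27, 38), Mul(32, Pow(c, -1)))) = Add(Rational(-239, 38), Mul(32, Pow(c, -1))))
Mul(Add(Function('a')(q, 46), 29408), Pow(Add(11358, -25725), -1)) = Mul(Add(Add(Rational(-239, 38), Mul(32, Pow(46, -1))), 29408), Pow(Add(11358, -25725), -1)) = Mul(Add(Add(Rational(-239, 38), Mul(32, Rational(1, 46))), 29408), Pow(-14367, -1)) = Mul(Add(Add(Rational(-239, 38), Rational(16, 23)), 29408), Rational(-1, 14367)) = Mul(Add(Rational(-4889, 874), 29408), Rational(-1, 14367)) = Mul(Rational(25697703, 874), Rational(-1, 14367)) = Rational(-8565901, 4185586)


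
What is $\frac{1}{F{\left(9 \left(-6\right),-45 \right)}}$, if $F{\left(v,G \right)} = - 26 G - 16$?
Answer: $\frac{1}{1154} \approx 0.00086655$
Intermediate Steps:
$F{\left(v,G \right)} = -16 - 26 G$
$\frac{1}{F{\left(9 \left(-6\right),-45 \right)}} = \frac{1}{-16 - -1170} = \frac{1}{-16 + 1170} = \frac{1}{1154}$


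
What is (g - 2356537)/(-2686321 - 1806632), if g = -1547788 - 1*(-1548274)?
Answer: 2356051/4492953 ≈ 0.52439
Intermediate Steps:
g = 486 (g = -1547788 + 1548274 = 486)
(g - 2356537)/(-2686321 - 1806632) = (486 - 2356537)/(-2686321 - 1806632) = -2356051/(-4492953) = -2356051*(-1/4492953) = 2356051/4492953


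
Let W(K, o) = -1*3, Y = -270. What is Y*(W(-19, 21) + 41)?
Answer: -10260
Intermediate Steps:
W(K, o) = -3
Y*(W(-19, 21) + 41) = -270*(-3 + 41) = -270*38 = -10260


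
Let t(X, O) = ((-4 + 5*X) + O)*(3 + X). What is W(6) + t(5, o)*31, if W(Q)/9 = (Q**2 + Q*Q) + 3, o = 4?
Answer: 6875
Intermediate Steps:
W(Q) = 27 + 18*Q**2 (W(Q) = 9*((Q**2 + Q*Q) + 3) = 9*((Q**2 + Q**2) + 3) = 9*(2*Q**2 + 3) = 9*(3 + 2*Q**2) = 27 + 18*Q**2)
t(X, O) = (3 + X)*(-4 + O + 5*X) (t(X, O) = (-4 + O + 5*X)*(3 + X) = (3 + X)*(-4 + O + 5*X))
W(6) + t(5, o)*31 = (27 + 18*6**2) + (-12 + 3*4 + 5*5**2 + 11*5 + 4*5)*31 = (27 + 18*36) + (-12 + 12 + 5*25 + 55 + 20)*31 = (27 + 648) + (-12 + 12 + 125 + 55 + 20)*31 = 675 + 200*31 = 675 + 6200 = 6875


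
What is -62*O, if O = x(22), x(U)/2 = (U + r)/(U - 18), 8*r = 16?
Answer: -744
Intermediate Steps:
r = 2 (r = (⅛)*16 = 2)
x(U) = 2*(2 + U)/(-18 + U) (x(U) = 2*((U + 2)/(U - 18)) = 2*((2 + U)/(-18 + U)) = 2*(2 + U)/(-18 + U))
O = 12 (O = 2*(2 + 22)/(-18 + 22) = 2*24/4 = 2*(¼)*24 = 12)
-62*O = -62*12 = -744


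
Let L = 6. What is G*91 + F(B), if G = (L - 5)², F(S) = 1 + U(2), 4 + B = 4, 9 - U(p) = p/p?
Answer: 100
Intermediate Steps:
U(p) = 8 (U(p) = 9 - p/p = 9 - 1*1 = 9 - 1 = 8)
B = 0 (B = -4 + 4 = 0)
F(S) = 9 (F(S) = 1 + 8 = 9)
G = 1 (G = (6 - 5)² = 1² = 1)
G*91 + F(B) = 1*91 + 9 = 91 + 9 = 100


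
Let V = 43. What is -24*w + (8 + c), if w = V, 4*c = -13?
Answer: -4109/4 ≈ -1027.3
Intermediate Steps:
c = -13/4 (c = (1/4)*(-13) = -13/4 ≈ -3.2500)
w = 43
-24*w + (8 + c) = -24*43 + (8 - 13/4) = -1032 + 19/4 = -4109/4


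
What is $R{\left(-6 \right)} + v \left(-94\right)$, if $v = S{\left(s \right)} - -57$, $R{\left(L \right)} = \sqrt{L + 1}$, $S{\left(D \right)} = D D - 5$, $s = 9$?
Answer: $-12502 + i \sqrt{5} \approx -12502.0 + 2.2361 i$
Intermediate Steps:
$S{\left(D \right)} = -5 + D^{2}$ ($S{\left(D \right)} = D^{2} - 5 = -5 + D^{2}$)
$R{\left(L \right)} = \sqrt{1 + L}$
$v = 133$ ($v = \left(-5 + 9^{2}\right) - -57 = \left(-5 + 81\right) + 57 = 76 + 57 = 133$)
$R{\left(-6 \right)} + v \left(-94\right) = \sqrt{1 - 6} + 133 \left(-94\right) = \sqrt{-5} - 12502 = i \sqrt{5} - 12502 = -12502 + i \sqrt{5}$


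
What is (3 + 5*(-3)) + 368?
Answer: 356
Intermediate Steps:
(3 + 5*(-3)) + 368 = (3 - 15) + 368 = -12 + 368 = 356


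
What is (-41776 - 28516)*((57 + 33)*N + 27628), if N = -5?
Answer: -1910395976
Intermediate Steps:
(-41776 - 28516)*((57 + 33)*N + 27628) = (-41776 - 28516)*((57 + 33)*(-5) + 27628) = -70292*(90*(-5) + 27628) = -70292*(-450 + 27628) = -70292*27178 = -1910395976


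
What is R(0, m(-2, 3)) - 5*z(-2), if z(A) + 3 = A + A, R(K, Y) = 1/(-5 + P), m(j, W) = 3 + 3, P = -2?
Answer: 244/7 ≈ 34.857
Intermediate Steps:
m(j, W) = 6
R(K, Y) = -1/7 (R(K, Y) = 1/(-5 - 2) = 1/(-7) = -1/7)
z(A) = -3 + 2*A (z(A) = -3 + (A + A) = -3 + 2*A)
R(0, m(-2, 3)) - 5*z(-2) = -1/7 - 5*(-3 + 2*(-2)) = -1/7 - 5*(-3 - 4) = -1/7 - 5*(-7) = -1/7 + 35 = 244/7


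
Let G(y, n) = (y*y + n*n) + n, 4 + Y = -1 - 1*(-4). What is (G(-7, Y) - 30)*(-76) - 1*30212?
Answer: -31656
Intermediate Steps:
Y = -1 (Y = -4 + (-1 - 1*(-4)) = -4 + (-1 + 4) = -4 + 3 = -1)
G(y, n) = n + n**2 + y**2 (G(y, n) = (y**2 + n**2) + n = (n**2 + y**2) + n = n + n**2 + y**2)
(G(-7, Y) - 30)*(-76) - 1*30212 = ((-1 + (-1)**2 + (-7)**2) - 30)*(-76) - 1*30212 = ((-1 + 1 + 49) - 30)*(-76) - 30212 = (49 - 30)*(-76) - 30212 = 19*(-76) - 30212 = -1444 - 30212 = -31656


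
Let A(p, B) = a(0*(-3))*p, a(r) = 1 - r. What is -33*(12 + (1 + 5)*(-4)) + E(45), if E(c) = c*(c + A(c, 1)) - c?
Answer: 4401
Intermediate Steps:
A(p, B) = p (A(p, B) = (1 - 0*(-3))*p = (1 - 1*0)*p = (1 + 0)*p = 1*p = p)
E(c) = -c + 2*c² (E(c) = c*(c + c) - c = c*(2*c) - c = 2*c² - c = -c + 2*c²)
-33*(12 + (1 + 5)*(-4)) + E(45) = -33*(12 + (1 + 5)*(-4)) + 45*(-1 + 2*45) = -33*(12 + 6*(-4)) + 45*(-1 + 90) = -33*(12 - 24) + 45*89 = -33*(-12) + 4005 = 396 + 4005 = 4401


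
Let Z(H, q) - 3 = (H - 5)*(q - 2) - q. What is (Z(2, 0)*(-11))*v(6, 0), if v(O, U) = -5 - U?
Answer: 495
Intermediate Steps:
Z(H, q) = 3 - q + (-5 + H)*(-2 + q) (Z(H, q) = 3 + ((H - 5)*(q - 2) - q) = 3 + ((-5 + H)*(-2 + q) - q) = 3 + (-q + (-5 + H)*(-2 + q)) = 3 - q + (-5 + H)*(-2 + q))
(Z(2, 0)*(-11))*v(6, 0) = ((13 - 6*0 - 2*2 + 2*0)*(-11))*(-5 - 1*0) = ((13 + 0 - 4 + 0)*(-11))*(-5 + 0) = (9*(-11))*(-5) = -99*(-5) = 495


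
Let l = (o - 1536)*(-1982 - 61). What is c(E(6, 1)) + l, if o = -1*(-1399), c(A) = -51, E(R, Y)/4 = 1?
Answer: 279840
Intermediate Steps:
E(R, Y) = 4 (E(R, Y) = 4*1 = 4)
o = 1399
l = 279891 (l = (1399 - 1536)*(-1982 - 61) = -137*(-2043) = 279891)
c(E(6, 1)) + l = -51 + 279891 = 279840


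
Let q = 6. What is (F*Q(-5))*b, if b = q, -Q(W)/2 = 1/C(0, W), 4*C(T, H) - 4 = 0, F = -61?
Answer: 732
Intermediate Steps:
C(T, H) = 1 (C(T, H) = 1 + (¼)*0 = 1 + 0 = 1)
Q(W) = -2 (Q(W) = -2/1 = -2*1 = -2)
b = 6
(F*Q(-5))*b = -61*(-2)*6 = 122*6 = 732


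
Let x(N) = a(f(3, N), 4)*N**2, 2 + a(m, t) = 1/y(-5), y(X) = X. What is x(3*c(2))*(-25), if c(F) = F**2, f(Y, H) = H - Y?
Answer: 7920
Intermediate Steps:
a(m, t) = -11/5 (a(m, t) = -2 + 1/(-5) = -2 - 1/5 = -11/5)
x(N) = -11*N**2/5
x(3*c(2))*(-25) = -11*(3*2**2)**2/5*(-25) = -11*(3*4)**2/5*(-25) = -11/5*12**2*(-25) = -11/5*144*(-25) = -1584/5*(-25) = 7920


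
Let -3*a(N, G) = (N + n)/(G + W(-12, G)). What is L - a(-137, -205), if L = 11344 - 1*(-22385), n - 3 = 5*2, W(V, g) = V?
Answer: 708313/21 ≈ 33729.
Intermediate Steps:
n = 13 (n = 3 + 5*2 = 3 + 10 = 13)
a(N, G) = -(13 + N)/(3*(-12 + G)) (a(N, G) = -(N + 13)/(3*(G - 12)) = -(13 + N)/(3*(-12 + G)))
L = 33729 (L = 11344 + 22385 = 33729)
L - a(-137, -205) = 33729 - (-13 - 1*(-137))/(3*(-12 - 205)) = 33729 - (-13 + 137)/(3*(-217)) = 33729 - (-1)*124/(3*217) = 33729 - 1*(-4/21) = 33729 + 4/21 = 708313/21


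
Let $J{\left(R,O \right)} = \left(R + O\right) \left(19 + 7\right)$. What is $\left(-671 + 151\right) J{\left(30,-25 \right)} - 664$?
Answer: $-68264$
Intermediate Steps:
$J{\left(R,O \right)} = 26 O + 26 R$ ($J{\left(R,O \right)} = \left(O + R\right) 26 = 26 O + 26 R$)
$\left(-671 + 151\right) J{\left(30,-25 \right)} - 664 = \left(-671 + 151\right) \left(26 \left(-25\right) + 26 \cdot 30\right) - 664 = - 520 \left(-650 + 780\right) - 664 = \left(-520\right) 130 - 664 = -67600 - 664 = -68264$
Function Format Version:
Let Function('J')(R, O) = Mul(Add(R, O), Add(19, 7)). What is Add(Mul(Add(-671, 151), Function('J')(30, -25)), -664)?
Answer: -68264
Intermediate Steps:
Function('J')(R, O) = Add(Mul(26, O), Mul(26, R)) (Function('J')(R, O) = Mul(Add(O, R), 26) = Add(Mul(26, O), Mul(26, R)))
Add(Mul(Add(-671, 151), Function('J')(30, -25)), -664) = Add(Mul(Add(-671, 151), Add(Mul(26, -25), Mul(26, 30))), -664) = Add(Mul(-520, Add(-650, 780)), -664) = Add(Mul(-520, 130), -664) = Add(-67600, -664) = -68264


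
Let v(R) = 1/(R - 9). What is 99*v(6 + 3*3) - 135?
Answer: -237/2 ≈ -118.50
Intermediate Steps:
v(R) = 1/(-9 + R)
99*v(6 + 3*3) - 135 = 99/(-9 + (6 + 3*3)) - 135 = 99/(-9 + (6 + 9)) - 135 = 99/(-9 + 15) - 135 = 99/6 - 135 = 99*(⅙) - 135 = 33/2 - 135 = -237/2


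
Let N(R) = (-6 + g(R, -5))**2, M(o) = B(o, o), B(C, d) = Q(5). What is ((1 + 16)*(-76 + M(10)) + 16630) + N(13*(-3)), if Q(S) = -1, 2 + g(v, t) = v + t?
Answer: 18025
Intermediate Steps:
g(v, t) = -2 + t + v (g(v, t) = -2 + (v + t) = -2 + (t + v) = -2 + t + v)
B(C, d) = -1
M(o) = -1
N(R) = (-13 + R)**2 (N(R) = (-6 + (-2 - 5 + R))**2 = (-6 + (-7 + R))**2 = (-13 + R)**2)
((1 + 16)*(-76 + M(10)) + 16630) + N(13*(-3)) = ((1 + 16)*(-76 - 1) + 16630) + (-13 + 13*(-3))**2 = (17*(-77) + 16630) + (-13 - 39)**2 = (-1309 + 16630) + (-52)**2 = 15321 + 2704 = 18025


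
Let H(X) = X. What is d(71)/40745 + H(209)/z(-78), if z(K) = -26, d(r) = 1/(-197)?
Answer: -1677593911/208695890 ≈ -8.0385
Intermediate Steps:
d(r) = -1/197
d(71)/40745 + H(209)/z(-78) = -1/197/40745 + 209/(-26) = -1/197*1/40745 + 209*(-1/26) = -1/8026765 - 209/26 = -1677593911/208695890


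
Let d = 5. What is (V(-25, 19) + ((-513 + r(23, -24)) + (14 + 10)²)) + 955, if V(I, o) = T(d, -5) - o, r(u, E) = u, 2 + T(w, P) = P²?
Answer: 1045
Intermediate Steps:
T(w, P) = -2 + P²
V(I, o) = 23 - o (V(I, o) = (-2 + (-5)²) - o = (-2 + 25) - o = 23 - o)
(V(-25, 19) + ((-513 + r(23, -24)) + (14 + 10)²)) + 955 = ((23 - 1*19) + ((-513 + 23) + (14 + 10)²)) + 955 = ((23 - 19) + (-490 + 24²)) + 955 = (4 + (-490 + 576)) + 955 = (4 + 86) + 955 = 90 + 955 = 1045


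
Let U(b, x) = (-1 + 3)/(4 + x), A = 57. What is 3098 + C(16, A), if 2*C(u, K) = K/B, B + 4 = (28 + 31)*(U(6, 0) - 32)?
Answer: 11539993/3725 ≈ 3098.0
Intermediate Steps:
U(b, x) = 2/(4 + x)
B = -3725/2 (B = -4 + (28 + 31)*(2/(4 + 0) - 32) = -4 + 59*(2/4 - 32) = -4 + 59*(2*(1/4) - 32) = -4 + 59*(1/2 - 32) = -4 + 59*(-63/2) = -4 - 3717/2 = -3725/2 ≈ -1862.5)
C(u, K) = -K/3725 (C(u, K) = (K/(-3725/2))/2 = (K*(-2/3725))/2 = (-2*K/3725)/2 = -K/3725)
3098 + C(16, A) = 3098 - 1/3725*57 = 3098 - 57/3725 = 11539993/3725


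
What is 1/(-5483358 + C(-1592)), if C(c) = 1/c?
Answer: -1592/8729505937 ≈ -1.8237e-7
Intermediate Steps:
1/(-5483358 + C(-1592)) = 1/(-5483358 + 1/(-1592)) = 1/(-5483358 - 1/1592) = 1/(-8729505937/1592) = -1592/8729505937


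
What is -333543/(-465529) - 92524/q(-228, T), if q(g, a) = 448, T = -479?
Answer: -10730794483/52139248 ≈ -205.81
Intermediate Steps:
-333543/(-465529) - 92524/q(-228, T) = -333543/(-465529) - 92524/448 = -333543*(-1/465529) - 92524*1/448 = 333543/465529 - 23131/112 = -10730794483/52139248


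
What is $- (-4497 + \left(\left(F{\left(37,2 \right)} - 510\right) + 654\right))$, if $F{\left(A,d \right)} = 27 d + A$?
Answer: $4262$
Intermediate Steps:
$F{\left(A,d \right)} = A + 27 d$
$- (-4497 + \left(\left(F{\left(37,2 \right)} - 510\right) + 654\right)) = - (-4497 + \left(\left(\left(37 + 27 \cdot 2\right) - 510\right) + 654\right)) = - (-4497 + \left(\left(\left(37 + 54\right) - 510\right) + 654\right)) = - (-4497 + \left(\left(91 - 510\right) + 654\right)) = - (-4497 + \left(-419 + 654\right)) = - (-4497 + 235) = \left(-1\right) \left(-4262\right) = 4262$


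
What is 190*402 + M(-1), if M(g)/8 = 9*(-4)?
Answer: 76092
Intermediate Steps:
M(g) = -288 (M(g) = 8*(9*(-4)) = 8*(-36) = -288)
190*402 + M(-1) = 190*402 - 288 = 76380 - 288 = 76092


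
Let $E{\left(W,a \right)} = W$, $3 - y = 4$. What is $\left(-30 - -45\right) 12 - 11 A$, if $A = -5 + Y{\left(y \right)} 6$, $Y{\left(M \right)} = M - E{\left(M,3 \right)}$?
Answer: $235$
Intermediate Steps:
$y = -1$ ($y = 3 - 4 = -1$)
$Y{\left(M \right)} = 0$ ($Y{\left(M \right)} = M - M = 0$)
$A = -5$ ($A = -5 + 0 \cdot 6 = -5 + 0 = -5$)
$\left(-30 - -45\right) 12 - 11 A = \left(-30 - -45\right) 12 - -55 = \left(-30 + 45\right) 12 + 55 = 15 \cdot 12 + 55 = 180 + 55 = 235$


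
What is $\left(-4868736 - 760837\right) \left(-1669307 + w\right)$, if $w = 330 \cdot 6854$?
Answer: $-3335595186949$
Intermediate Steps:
$w = 2261820$
$\left(-4868736 - 760837\right) \left(-1669307 + w\right) = \left(-4868736 - 760837\right) \left(-1669307 + 2261820\right) = \left(-5629573\right) 592513 = -3335595186949$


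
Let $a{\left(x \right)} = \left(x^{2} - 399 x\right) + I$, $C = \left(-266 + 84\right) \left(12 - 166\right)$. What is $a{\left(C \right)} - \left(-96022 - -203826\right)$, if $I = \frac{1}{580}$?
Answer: $\frac{449081128641}{580} \approx 7.7428 \cdot 10^{8}$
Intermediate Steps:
$I = \frac{1}{580} \approx 0.0017241$
$C = 28028$ ($C = \left(-182\right) \left(-154\right) = 28028$)
$a{\left(x \right)} = \frac{1}{580} + x^{2} - 399 x$ ($a{\left(x \right)} = \left(x^{2} - 399 x\right) + \frac{1}{580} = \frac{1}{580} + x^{2} - 399 x$)
$a{\left(C \right)} - \left(-96022 - -203826\right) = \left(\frac{1}{580} + 28028^{2} - 11183172\right) - \left(-96022 - -203826\right) = \left(\frac{1}{580} + 785568784 - 11183172\right) - \left(-96022 + 203826\right) = \frac{449143654961}{580} - 107804 = \frac{449081128641}{580}$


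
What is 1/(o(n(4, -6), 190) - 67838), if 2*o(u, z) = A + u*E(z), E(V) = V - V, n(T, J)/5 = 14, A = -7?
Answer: -2/135683 ≈ -1.4740e-5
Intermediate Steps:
n(T, J) = 70 (n(T, J) = 5*14 = 70)
E(V) = 0
o(u, z) = -7/2 (o(u, z) = (-7 + u*0)/2 = (-7 + 0)/2 = (1/2)*(-7) = -7/2)
1/(o(n(4, -6), 190) - 67838) = 1/(-7/2 - 67838) = 1/(-135683/2) = -2/135683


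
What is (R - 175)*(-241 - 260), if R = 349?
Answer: -87174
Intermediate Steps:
(R - 175)*(-241 - 260) = (349 - 175)*(-241 - 260) = 174*(-501) = -87174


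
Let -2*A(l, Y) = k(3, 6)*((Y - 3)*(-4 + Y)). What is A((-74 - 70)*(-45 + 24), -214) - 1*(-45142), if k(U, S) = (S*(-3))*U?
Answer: 1322404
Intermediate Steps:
k(U, S) = -3*S*U (k(U, S) = (-3*S)*U = -3*S*U)
A(l, Y) = 27*(-4 + Y)*(-3 + Y) (A(l, Y) = -(-3*6*3)*(Y - 3)*(-4 + Y)/2 = -(-27)*(-3 + Y)*(-4 + Y) = -(-27)*(-4 + Y)*(-3 + Y) = 27*(-4 + Y)*(-3 + Y))
A((-74 - 70)*(-45 + 24), -214) - 1*(-45142) = (324 - 189*(-214) + 27*(-214)²) - 1*(-45142) = (324 + 40446 + 27*45796) + 45142 = (324 + 40446 + 1236492) + 45142 = 1277262 + 45142 = 1322404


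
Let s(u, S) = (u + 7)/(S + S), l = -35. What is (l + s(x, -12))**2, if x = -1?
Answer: 19881/16 ≈ 1242.6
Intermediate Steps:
s(u, S) = (7 + u)/(2*S) (s(u, S) = (7 + u)/((2*S)) = (7 + u)*(1/(2*S)) = (7 + u)/(2*S))
(l + s(x, -12))**2 = (-35 + (1/2)*(7 - 1)/(-12))**2 = (-35 + (1/2)*(-1/12)*6)**2 = (-35 - 1/4)**2 = (-141/4)**2 = 19881/16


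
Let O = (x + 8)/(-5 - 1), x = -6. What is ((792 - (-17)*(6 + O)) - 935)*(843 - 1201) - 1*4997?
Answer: 35129/3 ≈ 11710.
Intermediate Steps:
O = -1/3 (O = (-6 + 8)/(-5 - 1) = 2/(-6) = 2*(-1/6) = -1/3 ≈ -0.33333)
((792 - (-17)*(6 + O)) - 935)*(843 - 1201) - 1*4997 = ((792 - (-17)*(6 - 1/3)) - 935)*(843 - 1201) - 1*4997 = ((792 - (-17)*17/3) - 935)*(-358) - 4997 = ((792 - 1*(-289/3)) - 935)*(-358) - 4997 = ((792 + 289/3) - 935)*(-358) - 4997 = (2665/3 - 935)*(-358) - 4997 = -140/3*(-358) - 4997 = 50120/3 - 4997 = 35129/3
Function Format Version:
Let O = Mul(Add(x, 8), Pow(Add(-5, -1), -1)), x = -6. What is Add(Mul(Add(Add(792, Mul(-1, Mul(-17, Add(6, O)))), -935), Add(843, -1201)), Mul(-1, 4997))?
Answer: Rational(35129, 3) ≈ 11710.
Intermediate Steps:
O = Rational(-1, 3) (O = Mul(Add(-6, 8), Pow(Add(-5, -1), -1)) = Mul(2, Pow(-6, -1)) = Mul(2, Rational(-1, 6)) = Rational(-1, 3) ≈ -0.33333)
Add(Mul(Add(Add(792, Mul(-1, Mul(-17, Add(6, O)))), -935), Add(843, -1201)), Mul(-1, 4997)) = Add(Mul(Add(Add(792, Mul(-1, Mul(-17, Add(6, Rational(-1, 3))))), -935), Add(843, -1201)), Mul(-1, 4997)) = Add(Mul(Add(Add(792, Mul(-1, Mul(-17, Rational(17, 3)))), -935), -358), -4997) = Add(Mul(Add(Add(792, Mul(-1, Rational(-289, 3))), -935), -358), -4997) = Add(Mul(Add(Add(792, Rational(289, 3)), -935), -358), -4997) = Add(Mul(Add(Rational(2665, 3), -935), -358), -4997) = Add(Mul(Rational(-140, 3), -358), -4997) = Add(Rational(50120, 3), -4997) = Rational(35129, 3)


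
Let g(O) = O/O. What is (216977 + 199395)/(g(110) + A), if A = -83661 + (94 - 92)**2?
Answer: -104093/20914 ≈ -4.9772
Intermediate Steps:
g(O) = 1
A = -83657 (A = -83661 + 2**2 = -83661 + 4 = -83657)
(216977 + 199395)/(g(110) + A) = (216977 + 199395)/(1 - 83657) = 416372/(-83656) = 416372*(-1/83656) = -104093/20914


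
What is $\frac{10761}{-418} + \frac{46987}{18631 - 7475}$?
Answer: $- \frac{50204575}{2331604} \approx -21.532$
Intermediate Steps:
$\frac{10761}{-418} + \frac{46987}{18631 - 7475} = 10761 \left(- \frac{1}{418}\right) + \frac{46987}{11156} = - \frac{10761}{418} + 46987 \cdot \frac{1}{11156} = - \frac{10761}{418} + \frac{46987}{11156} = - \frac{50204575}{2331604}$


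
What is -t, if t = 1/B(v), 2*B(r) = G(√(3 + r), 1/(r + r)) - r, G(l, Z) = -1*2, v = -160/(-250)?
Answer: 25/33 ≈ 0.75758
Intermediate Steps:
v = 16/25 (v = -160*(-1/250) = 16/25 ≈ 0.64000)
G(l, Z) = -2
B(r) = -1 - r/2 (B(r) = (-2 - r)/2 = -1 - r/2)
t = -25/33 (t = 1/(-1 - ½*16/25) = 1/(-1 - 8/25) = 1/(-33/25) = -25/33 ≈ -0.75758)
-t = -1*(-25/33) = 25/33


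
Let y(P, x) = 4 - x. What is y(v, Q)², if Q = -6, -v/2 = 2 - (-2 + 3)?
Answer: 100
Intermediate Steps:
v = -2 (v = -2*(2 - (-2 + 3)) = -2*(2 - 1*1) = -2*(2 - 1) = -2*1 = -2)
y(v, Q)² = (4 - 1*(-6))² = (4 + 6)² = 10² = 100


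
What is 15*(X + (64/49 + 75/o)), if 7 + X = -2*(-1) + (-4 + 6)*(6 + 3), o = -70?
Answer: 19455/98 ≈ 198.52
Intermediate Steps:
X = 13 (X = -7 + (-2*(-1) + (-4 + 6)*(6 + 3)) = -7 + (2 + 2*9) = -7 + (2 + 18) = -7 + 20 = 13)
15*(X + (64/49 + 75/o)) = 15*(13 + (64/49 + 75/(-70))) = 15*(13 + (64*(1/49) + 75*(-1/70))) = 15*(13 + (64/49 - 15/14)) = 15*(13 + 23/98) = 15*(1297/98) = 19455/98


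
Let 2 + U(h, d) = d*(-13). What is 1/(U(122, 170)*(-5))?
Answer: 1/11060 ≈ 9.0416e-5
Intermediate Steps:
U(h, d) = -2 - 13*d (U(h, d) = -2 + d*(-13) = -2 - 13*d)
1/(U(122, 170)*(-5)) = 1/((-2 - 13*170)*(-5)) = 1/((-2 - 2210)*(-5)) = 1/(-2212*(-5)) = 1/11060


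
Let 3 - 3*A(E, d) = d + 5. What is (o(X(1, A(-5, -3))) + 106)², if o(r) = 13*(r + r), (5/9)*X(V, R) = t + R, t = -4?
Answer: 107584/25 ≈ 4303.4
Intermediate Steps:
A(E, d) = -⅔ - d/3 (A(E, d) = 1 - (d + 5)/3 = 1 - (5 + d)/3 = 1 + (-5/3 - d/3) = -⅔ - d/3)
X(V, R) = -36/5 + 9*R/5 (X(V, R) = 9*(-4 + R)/5 = -36/5 + 9*R/5)
o(r) = 26*r (o(r) = 13*(2*r) = 26*r)
(o(X(1, A(-5, -3))) + 106)² = (26*(-36/5 + 9*(-⅔ - ⅓*(-3))/5) + 106)² = (26*(-36/5 + 9*(-⅔ + 1)/5) + 106)² = (26*(-36/5 + (9/5)*(⅓)) + 106)² = (26*(-36/5 + ⅗) + 106)² = (26*(-33/5) + 106)² = (-858/5 + 106)² = (-328/5)² = 107584/25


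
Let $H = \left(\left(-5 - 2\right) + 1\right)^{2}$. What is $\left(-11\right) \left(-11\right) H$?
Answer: $4356$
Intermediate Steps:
$H = 36$ ($H = \left(-7 + 1\right)^{2} = \left(-6\right)^{2} = 36$)
$\left(-11\right) \left(-11\right) H = \left(-11\right) \left(-11\right) 36 = 121 \cdot 36 = 4356$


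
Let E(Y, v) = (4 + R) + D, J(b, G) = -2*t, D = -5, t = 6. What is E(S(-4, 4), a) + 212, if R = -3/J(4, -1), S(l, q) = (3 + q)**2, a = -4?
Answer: 845/4 ≈ 211.25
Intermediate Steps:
J(b, G) = -12 (J(b, G) = -2*6 = -12)
R = 1/4 (R = -3/(-12) = -3*(-1/12) = 1/4 ≈ 0.25000)
E(Y, v) = -3/4 (E(Y, v) = (4 + 1/4) - 5 = 17/4 - 5 = -3/4)
E(S(-4, 4), a) + 212 = -3/4 + 212 = 845/4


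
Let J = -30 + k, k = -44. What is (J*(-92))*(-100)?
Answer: -680800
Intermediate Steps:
J = -74 (J = -30 - 44 = -74)
(J*(-92))*(-100) = -74*(-92)*(-100) = 6808*(-100) = -680800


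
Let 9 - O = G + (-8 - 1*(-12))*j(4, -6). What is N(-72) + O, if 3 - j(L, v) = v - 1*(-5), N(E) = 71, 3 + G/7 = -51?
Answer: 442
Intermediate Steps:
G = -378 (G = -21 + 7*(-51) = -21 - 357 = -378)
j(L, v) = -2 - v (j(L, v) = 3 - (v - 1*(-5)) = 3 - (v + 5) = 3 - (5 + v) = 3 + (-5 - v) = -2 - v)
O = 371 (O = 9 - (-378 + (-8 - 1*(-12))*(-2 - 1*(-6))) = 9 - (-378 + (-8 + 12)*(-2 + 6)) = 9 - (-378 + 4*4) = 9 - (-378 + 16) = 9 - 1*(-362) = 9 + 362 = 371)
N(-72) + O = 71 + 371 = 442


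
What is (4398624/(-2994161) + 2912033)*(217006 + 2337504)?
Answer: 22273005765252457390/2994161 ≈ 7.4388e+12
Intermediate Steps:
(4398624/(-2994161) + 2912033)*(217006 + 2337504) = (4398624*(-1/2994161) + 2912033)*2554510 = (-4398624/2994161 + 2912033)*2554510 = (8719091240689/2994161)*2554510 = 22273005765252457390/2994161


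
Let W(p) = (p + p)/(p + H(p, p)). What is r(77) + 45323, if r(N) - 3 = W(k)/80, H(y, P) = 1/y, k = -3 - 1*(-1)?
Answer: 2266301/50 ≈ 45326.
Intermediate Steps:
k = -2 (k = -3 + 1 = -2)
W(p) = 2*p/(p + 1/p) (W(p) = (p + p)/(p + 1/p) = (2*p)/(p + 1/p) = 2*p/(p + 1/p))
r(N) = 151/50 (r(N) = 3 + (2*(-2)²/(1 + (-2)²))/80 = 3 + (2*4/(1 + 4))*(1/80) = 3 + (2*4/5)*(1/80) = 3 + (2*4*(⅕))*(1/80) = 3 + (8/5)*(1/80) = 3 + 1/50 = 151/50)
r(77) + 45323 = 151/50 + 45323 = 2266301/50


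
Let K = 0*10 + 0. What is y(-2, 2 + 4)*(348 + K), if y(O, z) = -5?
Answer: -1740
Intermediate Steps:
K = 0 (K = 0 + 0 = 0)
y(-2, 2 + 4)*(348 + K) = -5*(348 + 0) = -5*348 = -1740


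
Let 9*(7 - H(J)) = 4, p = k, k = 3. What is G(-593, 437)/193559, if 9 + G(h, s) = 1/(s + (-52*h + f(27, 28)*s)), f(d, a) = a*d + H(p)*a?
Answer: -35790552/769731688511 ≈ -4.6497e-5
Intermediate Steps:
p = 3
H(J) = 59/9 (H(J) = 7 - ⅑*4 = 7 - 4/9 = 59/9)
f(d, a) = 59*a/9 + a*d (f(d, a) = a*d + 59*a/9 = 59*a/9 + a*d)
G(h, s) = -9 + 1/(-52*h + 8465*s/9) (G(h, s) = -9 + 1/(s + (-52*h + ((⅑)*28*(59 + 9*27))*s)) = -9 + 1/(s + (-52*h + ((⅑)*28*(59 + 243))*s)) = -9 + 1/(s + (-52*h + ((⅑)*28*302)*s)) = -9 + 1/(s + (-52*h + 8456*s/9)) = -9 + 1/(-52*h + 8465*s/9))
G(-593, 437)/193559 = (9*(1 - 8465*437 + 468*(-593))/(-468*(-593) + 8465*437))/193559 = (9*(1 - 3699205 - 277524)/(277524 + 3699205))*(1/193559) = (9*(-3976728)/3976729)*(1/193559) = (9*(1/3976729)*(-3976728))*(1/193559) = -35790552/3976729*1/193559 = -35790552/769731688511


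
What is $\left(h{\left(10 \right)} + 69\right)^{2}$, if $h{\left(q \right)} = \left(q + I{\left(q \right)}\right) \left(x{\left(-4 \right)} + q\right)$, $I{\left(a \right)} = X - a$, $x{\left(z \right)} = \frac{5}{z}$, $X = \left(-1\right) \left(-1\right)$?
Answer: $\frac{96721}{16} \approx 6045.1$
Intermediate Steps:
$X = 1$
$I{\left(a \right)} = 1 - a$
$h{\left(q \right)} = - \frac{5}{4} + q$ ($h{\left(q \right)} = \left(q - \left(-1 + q\right)\right) \left(\frac{5}{-4} + q\right) = 1 \left(5 \left(- \frac{1}{4}\right) + q\right) = 1 \left(- \frac{5}{4} + q\right) = - \frac{5}{4} + q$)
$\left(h{\left(10 \right)} + 69\right)^{2} = \left(\left(- \frac{5}{4} + 10\right) + 69\right)^{2} = \left(\frac{35}{4} + 69\right)^{2} = \left(\frac{311}{4}\right)^{2} = \frac{96721}{16}$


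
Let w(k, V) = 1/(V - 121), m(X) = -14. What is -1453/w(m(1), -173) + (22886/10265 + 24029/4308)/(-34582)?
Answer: 653277498002866307/1529272062840 ≈ 4.2718e+5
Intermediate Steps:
w(k, V) = 1/(-121 + V)
-1453/w(m(1), -173) + (22886/10265 + 24029/4308)/(-34582) = -1453/(1/(-121 - 173)) + (22886/10265 + 24029/4308)/(-34582) = -1453/(1/(-294)) + (22886*(1/10265) + 24029*(1/4308))*(-1/34582) = -1453/(-1/294) + (22886/10265 + 24029/4308)*(-1/34582) = -1453*(-294) + (345250573/44221620)*(-1/34582) = 427182 - 345250573/1529272062840 = 653277498002866307/1529272062840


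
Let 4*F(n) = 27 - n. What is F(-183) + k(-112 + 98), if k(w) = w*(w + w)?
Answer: 889/2 ≈ 444.50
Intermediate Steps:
F(n) = 27/4 - n/4 (F(n) = (27 - n)/4 = 27/4 - n/4)
k(w) = 2*w² (k(w) = w*(2*w) = 2*w²)
F(-183) + k(-112 + 98) = (27/4 - ¼*(-183)) + 2*(-112 + 98)² = (27/4 + 183/4) + 2*(-14)² = 105/2 + 2*196 = 105/2 + 392 = 889/2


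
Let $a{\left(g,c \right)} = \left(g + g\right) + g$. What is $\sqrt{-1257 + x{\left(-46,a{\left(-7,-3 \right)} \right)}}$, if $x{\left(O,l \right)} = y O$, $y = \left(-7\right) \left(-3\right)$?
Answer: $3 i \sqrt{247} \approx 47.149 i$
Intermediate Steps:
$y = 21$
$a{\left(g,c \right)} = 3 g$ ($a{\left(g,c \right)} = 2 g + g = 3 g$)
$x{\left(O,l \right)} = 21 O$
$\sqrt{-1257 + x{\left(-46,a{\left(-7,-3 \right)} \right)}} = \sqrt{-1257 + 21 \left(-46\right)} = \sqrt{-1257 - 966} = \sqrt{-2223} = 3 i \sqrt{247}$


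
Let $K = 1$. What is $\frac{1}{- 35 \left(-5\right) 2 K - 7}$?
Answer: $\frac{1}{343} \approx 0.0029155$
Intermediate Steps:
$\frac{1}{- 35 \left(-5\right) 2 K - 7} = \frac{1}{- 35 \left(-5\right) 2 \cdot 1 - 7} = \frac{1}{- 35 \left(\left(-10\right) 1\right) - 7} = \frac{1}{\left(-35\right) \left(-10\right) - 7} = \frac{1}{350 - 7} = \frac{1}{343}$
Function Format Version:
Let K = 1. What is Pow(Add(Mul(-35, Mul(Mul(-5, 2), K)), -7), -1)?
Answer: Rational(1, 343) ≈ 0.0029155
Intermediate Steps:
Pow(Add(Mul(-35, Mul(Mul(-5, 2), K)), -7), -1) = Pow(Add(Mul(-35, Mul(Mul(-5, 2), 1)), -7), -1) = Pow(Add(Mul(-35, Mul(-10, 1)), -7), -1) = Pow(Add(Mul(-35, -10), -7), -1) = Pow(Add(350, -7), -1) = Pow(343, -1) = Rational(1, 343)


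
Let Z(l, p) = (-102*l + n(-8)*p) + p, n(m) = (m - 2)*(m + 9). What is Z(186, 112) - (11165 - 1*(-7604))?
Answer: -38749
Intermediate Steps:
n(m) = (-2 + m)*(9 + m)
Z(l, p) = -102*l - 9*p (Z(l, p) = (-102*l + (-18 + (-8)² + 7*(-8))*p) + p = (-102*l + (-18 + 64 - 56)*p) + p = (-102*l - 10*p) + p = -102*l - 9*p)
Z(186, 112) - (11165 - 1*(-7604)) = (-102*186 - 9*112) - (11165 - 1*(-7604)) = (-18972 - 1008) - (11165 + 7604) = -19980 - 1*18769 = -19980 - 18769 = -38749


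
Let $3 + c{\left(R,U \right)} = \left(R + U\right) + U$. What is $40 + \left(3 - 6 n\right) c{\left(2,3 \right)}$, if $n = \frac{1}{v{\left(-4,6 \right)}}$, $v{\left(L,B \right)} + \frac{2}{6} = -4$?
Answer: $\frac{805}{13} \approx 61.923$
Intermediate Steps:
$v{\left(L,B \right)} = - \frac{13}{3}$ ($v{\left(L,B \right)} = - \frac{1}{3} - 4 = - \frac{13}{3}$)
$c{\left(R,U \right)} = -3 + R + 2 U$ ($c{\left(R,U \right)} = -3 + \left(\left(R + U\right) + U\right) = -3 + \left(R + 2 U\right) = -3 + R + 2 U$)
$n = - \frac{3}{13}$ ($n = \frac{1}{- \frac{13}{3}} = - \frac{3}{13} \approx -0.23077$)
$40 + \left(3 - 6 n\right) c{\left(2,3 \right)} = 40 + \left(3 - - \frac{18}{13}\right) \left(-3 + 2 + 2 \cdot 3\right) = 40 + \left(3 + \frac{18}{13}\right) \left(-3 + 2 + 6\right) = 40 + \frac{57}{13} \cdot 5 = 40 + \frac{285}{13} = \frac{805}{13}$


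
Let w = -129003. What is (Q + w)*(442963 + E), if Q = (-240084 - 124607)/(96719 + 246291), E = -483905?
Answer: 905835275452591/171505 ≈ 5.2817e+9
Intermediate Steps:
Q = -364691/343010 ≈ -1.0632
(Q + w)*(442963 + E) = (-364691/343010 - 129003)*(442963 - 483905) = -44249683721/343010*(-40942) = 905835275452591/171505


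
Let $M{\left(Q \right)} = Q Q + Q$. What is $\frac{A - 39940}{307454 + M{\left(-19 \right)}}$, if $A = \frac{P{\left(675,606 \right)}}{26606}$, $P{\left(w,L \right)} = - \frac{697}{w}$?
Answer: $- \frac{717284457697}{5527723753800} \approx -0.12976$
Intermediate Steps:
$A = - \frac{697}{17959050}$ ($A = \frac{\left(-697\right) \frac{1}{675}}{26606} = \left(-697\right) \frac{1}{675} \cdot \frac{1}{26606} = \left(- \frac{697}{675}\right) \frac{1}{26606} = - \frac{697}{17959050} \approx -3.8811 \cdot 10^{-5}$)
$M{\left(Q \right)} = Q + Q^{2}$ ($M{\left(Q \right)} = Q^{2} + Q = Q + Q^{2}$)
$\frac{A - 39940}{307454 + M{\left(-19 \right)}} = \frac{- \frac{697}{17959050} - 39940}{307454 - 19 \left(1 - 19\right)} = - \frac{717284457697}{17959050 \left(307454 - -342\right)} = - \frac{717284457697}{17959050 \left(307454 + 342\right)} = - \frac{717284457697}{17959050 \cdot 307796} = \left(- \frac{717284457697}{17959050}\right) \frac{1}{307796} = - \frac{717284457697}{5527723753800}$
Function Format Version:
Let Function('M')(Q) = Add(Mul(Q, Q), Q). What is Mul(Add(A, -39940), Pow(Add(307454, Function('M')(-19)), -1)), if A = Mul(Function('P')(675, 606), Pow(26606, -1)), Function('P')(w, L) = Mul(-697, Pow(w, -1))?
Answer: Rational(-717284457697, 5527723753800) ≈ -0.12976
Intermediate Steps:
A = Rational(-697, 17959050) (A = Mul(Mul(-697, Pow(675, -1)), Pow(26606, -1)) = Mul(Mul(-697, Rational(1, 675)), Rational(1, 26606)) = Mul(Rational(-697, 675), Rational(1, 26606)) = Rational(-697, 17959050) ≈ -3.8811e-5)
Function('M')(Q) = Add(Q, Pow(Q, 2)) (Function('M')(Q) = Add(Pow(Q, 2), Q) = Add(Q, Pow(Q, 2)))
Mul(Add(A, -39940), Pow(Add(307454, Function('M')(-19)), -1)) = Mul(Add(Rational(-697, 17959050), -39940), Pow(Add(307454, Mul(-19, Add(1, -19))), -1)) = Mul(Rational(-717284457697, 17959050), Pow(Add(307454, Mul(-19, -18)), -1)) = Mul(Rational(-717284457697, 17959050), Pow(Add(307454, 342), -1)) = Mul(Rational(-717284457697, 17959050), Pow(307796, -1)) = Mul(Rational(-717284457697, 17959050), Rational(1, 307796)) = Rational(-717284457697, 5527723753800)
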